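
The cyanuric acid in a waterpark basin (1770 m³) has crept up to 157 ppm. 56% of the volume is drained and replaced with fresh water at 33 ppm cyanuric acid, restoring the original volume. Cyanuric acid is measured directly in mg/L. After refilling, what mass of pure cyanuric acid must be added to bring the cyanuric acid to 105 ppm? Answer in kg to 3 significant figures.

30.9 kg

Volume: 1770 m³ = 1,770,000 L.
After draining 56% and refilling: 157 × 0.44 + 33 × 0.56 = 87.56 ppm.
Deficit to target: 105 − 87.56 = 17.44 mg/L.
Mass: 17.44 mg/L × 1,770,000 L = 30,870 g cyanuric acid.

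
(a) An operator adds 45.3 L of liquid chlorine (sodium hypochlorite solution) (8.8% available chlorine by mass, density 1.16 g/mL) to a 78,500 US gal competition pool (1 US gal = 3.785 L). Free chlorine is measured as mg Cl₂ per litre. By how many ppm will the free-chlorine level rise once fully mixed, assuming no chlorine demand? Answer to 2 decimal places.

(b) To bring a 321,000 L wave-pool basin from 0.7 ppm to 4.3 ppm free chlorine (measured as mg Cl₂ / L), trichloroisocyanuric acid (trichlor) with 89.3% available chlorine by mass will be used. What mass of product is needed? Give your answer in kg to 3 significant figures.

(a) Volume: 78,500 US gal × 3.785 L/gal = 297,122 L.
(a) Mass of solution: 45.3 L × 1000 mL/L × 1.16 g/mL = 52,550 g.
(a) Available chlorine delivered: 52,550 g × 0.088 = 4624 g as Cl₂.
(a) Concentration rise: 4624 g / 297,122 L = 15.56 mg/L = 15.56 ppm.

(b) Chlorine deficit: 4.3 − 0.7 = 3.6 ppm = 3.6 mg/L as Cl₂.
(b) Cl₂ equivalent needed: 3.6 mg/L × 321,000 L = 1,156,000 mg = 1156 g.
(b) Product at 89.3% available chlorine: 1156 / 0.893 = 1294 g.

(a) 15.56 ppm; (b) 1.29 kg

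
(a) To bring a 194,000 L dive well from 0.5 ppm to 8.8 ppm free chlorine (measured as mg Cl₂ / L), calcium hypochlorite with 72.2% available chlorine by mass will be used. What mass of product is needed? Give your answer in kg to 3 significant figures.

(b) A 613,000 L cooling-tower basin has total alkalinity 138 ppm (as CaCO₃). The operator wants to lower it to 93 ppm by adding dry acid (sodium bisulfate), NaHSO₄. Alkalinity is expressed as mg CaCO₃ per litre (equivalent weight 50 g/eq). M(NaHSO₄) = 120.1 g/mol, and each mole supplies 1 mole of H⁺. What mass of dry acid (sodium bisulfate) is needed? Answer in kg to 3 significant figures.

(a) 2.23 kg; (b) 66.3 kg

(a) Chlorine deficit: 8.8 − 0.5 = 8.3 ppm = 8.3 mg/L as Cl₂.
(a) Cl₂ equivalent needed: 8.3 mg/L × 194,000 L = 1,610,000 mg = 1610 g.
(a) Product at 72.2% available chlorine: 1610 / 0.722 = 2230 g.

(b) Alkalinity to neutralize: (138 − 93) = 45 mg/L as CaCO₃ × 613,000 L = 27,580 g as CaCO₃.
(b) Equivalents of H⁺ required: 27,580 ÷ 50 g/eq = 551.7 eq = 551.7 mol NaHSO₄.
(b) Mass of NaHSO₄: 551.7 × 120.1 = 66,260 g.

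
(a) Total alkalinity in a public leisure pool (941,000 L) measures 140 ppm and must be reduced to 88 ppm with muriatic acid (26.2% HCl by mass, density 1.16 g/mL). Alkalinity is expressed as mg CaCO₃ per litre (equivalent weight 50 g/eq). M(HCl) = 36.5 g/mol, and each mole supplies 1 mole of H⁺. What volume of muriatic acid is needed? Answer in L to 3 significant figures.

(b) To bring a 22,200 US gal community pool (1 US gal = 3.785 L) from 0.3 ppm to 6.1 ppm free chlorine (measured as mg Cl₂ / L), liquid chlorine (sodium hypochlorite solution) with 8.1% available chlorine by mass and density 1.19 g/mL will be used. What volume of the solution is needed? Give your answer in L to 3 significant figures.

(a) Alkalinity to neutralize: (140 − 88) = 52 mg/L as CaCO₃ × 941,000 L = 48,930 g as CaCO₃.
(a) Equivalents of H⁺ required: 48,930 ÷ 50 g/eq = 978.6 eq = 978.6 mol HCl.
(a) Mass of HCl: 978.6 × 36.5 = 35,720 g.
(a) Mass of 26.2% solution: 35,720 / 0.262 = 136,300 g.
(a) Volume: 136,300 g ÷ 1.16 g/mL = 117,500 mL.

(b) Volume: 22,200 US gal × 3.785 L/gal = 84,027 L.
(b) Chlorine deficit: 6.1 − 0.3 = 5.8 ppm = 5.8 mg/L as Cl₂.
(b) Cl₂ equivalent needed: 5.8 mg/L × 84,027 L = 487,400 mg = 487.4 g.
(b) Product at 8.1% available chlorine: 487.4 / 0.081 = 6017 g.
(b) Volume at density 1.19 g/mL: 6017 g ÷ 1.19 g/mL = 5056 mL.

(a) 118 L; (b) 5.06 L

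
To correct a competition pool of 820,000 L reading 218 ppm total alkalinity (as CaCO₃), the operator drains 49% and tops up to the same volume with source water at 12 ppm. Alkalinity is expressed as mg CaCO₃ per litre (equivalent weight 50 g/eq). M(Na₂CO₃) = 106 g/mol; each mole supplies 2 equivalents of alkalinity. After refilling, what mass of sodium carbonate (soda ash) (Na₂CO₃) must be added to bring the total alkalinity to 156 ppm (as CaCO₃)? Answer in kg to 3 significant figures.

33.8 kg

After draining 49% and refilling: 218 × 0.51 + 12 × 0.49 = 117.06 ppm.
Deficit to target: 156 − 117.06 = 38.94 mg/L.
As CaCO₃: 38.94 mg/L × 820,000 L = 31,930 g; ÷ 50 g/eq ÷ 2 = 319.3 mol Na₂CO₃.
Mass: 319.3 × 106 = 33,850 g.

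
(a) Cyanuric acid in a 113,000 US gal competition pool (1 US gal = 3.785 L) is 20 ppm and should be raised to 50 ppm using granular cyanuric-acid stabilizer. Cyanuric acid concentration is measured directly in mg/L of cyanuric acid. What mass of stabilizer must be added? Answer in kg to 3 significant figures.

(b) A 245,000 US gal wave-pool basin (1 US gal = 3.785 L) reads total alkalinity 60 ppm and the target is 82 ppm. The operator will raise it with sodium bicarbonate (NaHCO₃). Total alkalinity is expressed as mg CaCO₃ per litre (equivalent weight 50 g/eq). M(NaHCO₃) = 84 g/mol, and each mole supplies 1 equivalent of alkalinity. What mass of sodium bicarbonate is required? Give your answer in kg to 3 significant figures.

(a) Volume: 113,000 US gal × 3.785 L/gal = 427,705 L.
(a) CYA to add: (50 − 20) = 30 mg/L × 427,705 L = 12,830 g cyanuric acid.

(b) Volume: 245,000 US gal × 3.785 L/gal = 927,325 L.
(b) Alkalinity to add: (82 − 60) = 22 mg/L as CaCO₃ × 927,325 L = 20,400 g as CaCO₃.
(b) Equivalents: 20,400 g ÷ 50 g/eq = 408 eq.
(b) NaHCO₃ supplies 1 eq per mole → 408 mol.
(b) Mass: 408 mol × 84 g/mol = 34,270 g.

(a) 12.8 kg; (b) 34.3 kg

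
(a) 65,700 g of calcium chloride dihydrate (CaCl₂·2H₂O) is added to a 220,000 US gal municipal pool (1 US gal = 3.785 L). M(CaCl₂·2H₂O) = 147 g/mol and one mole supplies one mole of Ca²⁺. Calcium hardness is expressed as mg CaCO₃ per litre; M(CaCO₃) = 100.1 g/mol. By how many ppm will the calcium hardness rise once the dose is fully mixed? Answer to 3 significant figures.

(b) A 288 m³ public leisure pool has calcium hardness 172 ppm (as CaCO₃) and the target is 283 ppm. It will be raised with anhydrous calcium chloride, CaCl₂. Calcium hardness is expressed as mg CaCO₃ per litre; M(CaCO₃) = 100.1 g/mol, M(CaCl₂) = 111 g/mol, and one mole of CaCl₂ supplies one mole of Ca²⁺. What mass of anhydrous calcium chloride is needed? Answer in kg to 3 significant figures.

(a) 53.7 ppm; (b) 35.4 kg

(a) Volume: 220,000 US gal × 3.785 L/gal = 832,700 L.
(a) Moles of Ca²⁺: 65,700 g ÷ 147 g/mol = 446.9 mol.
(a) As CaCO₃: 446.9 mol × 100.1 g/mol = 44,740 g.
(a) Rise: 44,740 g / 832,700 L × 1000 = 53.73 mg/L.

(b) Volume: 288 m³ = 288,000 L.
(b) Hardness to add: (283 − 172) = 111 mg/L as CaCO₃ × 288,000 L = 31,970 g as CaCO₃.
(b) Moles of Ca²⁺ (1 mol Ca²⁺ ≡ 1 mol CaCO₃): 31,970 / 100.1 g/mol = 319.4 mol.
(b) Mass of CaCl₂: 319.4 × 111 = 35,450 g.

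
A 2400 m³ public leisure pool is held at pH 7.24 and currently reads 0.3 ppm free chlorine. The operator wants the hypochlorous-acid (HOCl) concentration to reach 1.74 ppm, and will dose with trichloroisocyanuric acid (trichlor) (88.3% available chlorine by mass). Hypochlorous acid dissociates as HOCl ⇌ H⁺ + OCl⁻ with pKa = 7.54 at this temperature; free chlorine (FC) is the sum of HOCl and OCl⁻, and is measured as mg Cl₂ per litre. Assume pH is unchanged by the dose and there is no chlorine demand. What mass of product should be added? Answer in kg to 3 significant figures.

6.28 kg

Volume: 2400 m³ = 2,400,000 L.
[OCl⁻]/[HOCl] = 10^(pH − pKa) = 10^(7.24 − 7.54) = 0.5012; fraction as HOCl = 1/(1 + 0.5012) = 0.6661.
Free chlorine required for 1.74 ppm HOCl: 1.74 / 0.6661 = 2.612 ppm.
FC to add: 2.612 − 0.3 = 2.312 mg/L as Cl₂.
Cl₂ equivalent: 2.312 mg/L × 2,400,000 L = 5549 g.
Product at 88.3% available Cl: 5549 / 0.883 = 6284 g.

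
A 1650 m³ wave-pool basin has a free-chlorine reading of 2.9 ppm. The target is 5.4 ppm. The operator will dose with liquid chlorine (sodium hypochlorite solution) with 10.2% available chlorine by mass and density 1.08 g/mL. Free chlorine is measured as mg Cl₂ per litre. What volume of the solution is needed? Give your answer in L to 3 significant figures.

Volume: 1650 m³ = 1,650,000 L.
Chlorine deficit: 5.4 − 2.9 = 2.5 ppm = 2.5 mg/L as Cl₂.
Cl₂ equivalent needed: 2.5 mg/L × 1,650,000 L = 4,125,000 mg = 4125 g.
Product at 10.2% available chlorine: 4125 / 0.102 = 40,440 g.
Volume at density 1.08 g/mL: 40,440 g ÷ 1.08 g/mL = 37,450 mL.

37.4 L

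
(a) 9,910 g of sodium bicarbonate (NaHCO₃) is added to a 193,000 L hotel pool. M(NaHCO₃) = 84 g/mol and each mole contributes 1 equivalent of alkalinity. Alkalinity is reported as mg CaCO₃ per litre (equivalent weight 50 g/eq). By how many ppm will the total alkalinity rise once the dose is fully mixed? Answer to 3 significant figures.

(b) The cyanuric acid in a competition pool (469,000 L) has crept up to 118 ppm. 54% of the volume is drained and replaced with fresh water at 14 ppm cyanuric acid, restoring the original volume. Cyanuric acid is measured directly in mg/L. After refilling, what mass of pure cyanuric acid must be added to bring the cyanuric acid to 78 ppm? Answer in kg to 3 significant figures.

(a) Moles of NaHCO₃: 9,910 g ÷ 84 g/mol = 118 mol → 118 eq of alkalinity.
(a) As CaCO₃: 118 eq × 50 g/eq = 5899 g.
(a) Rise: 5899 g / 193,000 L × 1000 = 30.56 mg/L.

(b) After draining 54% and refilling: 118 × 0.46 + 14 × 0.54 = 61.84 ppm.
(b) Deficit to target: 78 − 61.84 = 16.16 mg/L.
(b) Mass: 16.16 mg/L × 469,000 L = 7579 g cyanuric acid.

(a) 30.6 ppm; (b) 7.58 kg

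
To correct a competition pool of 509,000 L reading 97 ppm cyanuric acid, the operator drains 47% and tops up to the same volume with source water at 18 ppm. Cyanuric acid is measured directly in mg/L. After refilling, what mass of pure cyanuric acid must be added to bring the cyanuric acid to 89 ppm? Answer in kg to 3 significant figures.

14.8 kg

After draining 47% and refilling: 97 × 0.53 + 18 × 0.47 = 59.87 ppm.
Deficit to target: 89 − 59.87 = 29.13 mg/L.
Mass: 29.13 mg/L × 509,000 L = 14,830 g cyanuric acid.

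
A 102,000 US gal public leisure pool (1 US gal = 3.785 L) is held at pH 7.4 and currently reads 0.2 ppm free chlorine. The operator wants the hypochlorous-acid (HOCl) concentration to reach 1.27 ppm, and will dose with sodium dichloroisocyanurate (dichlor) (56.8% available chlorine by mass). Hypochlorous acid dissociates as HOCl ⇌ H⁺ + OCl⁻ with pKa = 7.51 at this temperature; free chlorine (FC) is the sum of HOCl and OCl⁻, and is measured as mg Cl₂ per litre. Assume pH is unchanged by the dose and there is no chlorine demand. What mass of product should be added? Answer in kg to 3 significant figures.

Volume: 102,000 US gal × 3.785 L/gal = 386,070 L.
[OCl⁻]/[HOCl] = 10^(pH − pKa) = 10^(7.4 − 7.51) = 0.7762; fraction as HOCl = 1/(1 + 0.7762) = 0.563.
Free chlorine required for 1.27 ppm HOCl: 1.27 / 0.563 = 2.256 ppm.
FC to add: 2.256 − 0.2 = 2.056 mg/L as Cl₂.
Cl₂ equivalent: 2.056 mg/L × 386,070 L = 793.7 g.
Product at 56.8% available Cl: 793.7 / 0.568 = 1397 g.

1.40 kg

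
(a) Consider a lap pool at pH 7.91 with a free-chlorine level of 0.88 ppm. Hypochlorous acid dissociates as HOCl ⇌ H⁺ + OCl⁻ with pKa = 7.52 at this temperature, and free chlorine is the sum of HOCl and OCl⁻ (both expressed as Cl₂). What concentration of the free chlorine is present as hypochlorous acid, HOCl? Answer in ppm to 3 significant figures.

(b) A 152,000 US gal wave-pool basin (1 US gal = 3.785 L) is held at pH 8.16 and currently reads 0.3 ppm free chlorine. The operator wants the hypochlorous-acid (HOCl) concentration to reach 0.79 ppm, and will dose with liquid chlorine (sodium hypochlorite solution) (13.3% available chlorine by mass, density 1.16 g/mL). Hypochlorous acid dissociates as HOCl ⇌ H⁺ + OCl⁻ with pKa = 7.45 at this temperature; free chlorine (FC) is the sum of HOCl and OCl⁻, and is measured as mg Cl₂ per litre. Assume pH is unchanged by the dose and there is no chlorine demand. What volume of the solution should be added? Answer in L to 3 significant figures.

(a) 0.255 ppm; (b) 16.9 L

(a) [OCl⁻]/[HOCl] = 10^(pH − pKa) = 10^(7.91 − 7.52) = 10^0.39 = 2.455.
(a) Fraction as HOCl = 1 / (1 + 2.455) = 0.2895.
(a) HOCl = 0.2895 × 0.88 ppm = 0.2547 ppm.

(b) Volume: 152,000 US gal × 3.785 L/gal = 575,320 L.
(b) [OCl⁻]/[HOCl] = 10^(pH − pKa) = 10^(8.16 − 7.45) = 5.129; fraction as HOCl = 1/(1 + 5.129) = 0.1632.
(b) Free chlorine required for 0.79 ppm HOCl: 0.79 / 0.1632 = 4.842 ppm.
(b) FC to add: 4.842 − 0.3 = 4.542 mg/L as Cl₂.
(b) Cl₂ equivalent: 4.542 mg/L × 575,320 L = 2613 g.
(b) Product at 13.3% available Cl: 2613 / 0.133 = 19,650 g.
(b) Volume: 19,650 g ÷ 1.16 g/mL = 16,940 mL.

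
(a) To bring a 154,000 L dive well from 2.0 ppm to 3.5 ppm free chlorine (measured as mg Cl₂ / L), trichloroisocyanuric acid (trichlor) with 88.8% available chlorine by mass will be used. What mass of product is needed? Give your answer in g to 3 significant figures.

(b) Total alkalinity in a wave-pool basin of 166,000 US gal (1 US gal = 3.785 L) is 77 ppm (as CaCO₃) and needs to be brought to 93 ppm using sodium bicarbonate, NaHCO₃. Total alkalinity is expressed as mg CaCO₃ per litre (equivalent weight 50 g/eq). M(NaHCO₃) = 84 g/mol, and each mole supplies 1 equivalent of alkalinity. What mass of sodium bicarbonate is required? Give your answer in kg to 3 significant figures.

(a) Chlorine deficit: 3.5 − 2.0 = 1.5 ppm = 1.5 mg/L as Cl₂.
(a) Cl₂ equivalent needed: 1.5 mg/L × 154,000 L = 231,000 mg = 231 g.
(a) Product at 88.8% available chlorine: 231 / 0.888 = 260.1 g.

(b) Volume: 166,000 US gal × 3.785 L/gal = 628,310 L.
(b) Alkalinity to add: (93 − 77) = 16 mg/L as CaCO₃ × 628,310 L = 10,050 g as CaCO₃.
(b) Equivalents: 10,050 g ÷ 50 g/eq = 201.1 eq.
(b) NaHCO₃ supplies 1 eq per mole → 201.1 mol.
(b) Mass: 201.1 mol × 84 g/mol = 16,890 g.

(a) 260 g; (b) 16.9 kg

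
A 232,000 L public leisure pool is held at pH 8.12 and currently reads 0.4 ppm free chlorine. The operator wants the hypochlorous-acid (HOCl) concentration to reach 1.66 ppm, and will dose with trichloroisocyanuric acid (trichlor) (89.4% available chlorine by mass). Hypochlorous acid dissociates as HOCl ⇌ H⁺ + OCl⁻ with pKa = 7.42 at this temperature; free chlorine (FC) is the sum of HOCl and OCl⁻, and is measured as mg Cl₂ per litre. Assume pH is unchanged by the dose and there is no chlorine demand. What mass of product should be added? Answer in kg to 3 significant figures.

2.49 kg

[OCl⁻]/[HOCl] = 10^(pH − pKa) = 10^(8.12 − 7.42) = 5.012; fraction as HOCl = 1/(1 + 5.012) = 0.1663.
Free chlorine required for 1.66 ppm HOCl: 1.66 / 0.1663 = 9.98 ppm.
FC to add: 9.98 − 0.4 = 9.58 mg/L as Cl₂.
Cl₂ equivalent: 9.58 mg/L × 232,000 L = 2222 g.
Product at 89.4% available Cl: 2222 / 0.894 = 2486 g.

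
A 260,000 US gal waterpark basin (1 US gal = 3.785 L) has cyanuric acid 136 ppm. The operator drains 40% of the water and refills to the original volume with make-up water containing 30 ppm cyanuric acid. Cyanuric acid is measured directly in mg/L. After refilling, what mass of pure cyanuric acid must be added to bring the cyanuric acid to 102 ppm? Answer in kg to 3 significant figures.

Volume: 260,000 US gal × 3.785 L/gal = 984,100 L.
After draining 40% and refilling: 136 × 0.60 + 30 × 0.40 = 93.6 ppm.
Deficit to target: 102 − 93.6 = 8.4 mg/L.
Mass: 8.4 mg/L × 984,100 L = 8266 g cyanuric acid.

8.27 kg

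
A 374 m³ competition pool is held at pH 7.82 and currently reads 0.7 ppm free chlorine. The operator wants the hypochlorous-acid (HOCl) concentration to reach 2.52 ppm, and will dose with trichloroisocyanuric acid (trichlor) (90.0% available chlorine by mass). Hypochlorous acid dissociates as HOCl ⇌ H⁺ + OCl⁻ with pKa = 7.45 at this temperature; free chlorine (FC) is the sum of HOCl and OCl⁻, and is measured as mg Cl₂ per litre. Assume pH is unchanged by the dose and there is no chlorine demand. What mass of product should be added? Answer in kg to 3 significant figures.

3.21 kg

Volume: 374 m³ = 374,000 L.
[OCl⁻]/[HOCl] = 10^(pH − pKa) = 10^(7.82 − 7.45) = 2.344; fraction as HOCl = 1/(1 + 2.344) = 0.299.
Free chlorine required for 2.52 ppm HOCl: 2.52 / 0.299 = 8.427 ppm.
FC to add: 8.427 − 0.7 = 7.727 mg/L as Cl₂.
Cl₂ equivalent: 7.727 mg/L × 374,000 L = 2890 g.
Product at 90.0% available Cl: 2890 / 0.9 = 3211 g.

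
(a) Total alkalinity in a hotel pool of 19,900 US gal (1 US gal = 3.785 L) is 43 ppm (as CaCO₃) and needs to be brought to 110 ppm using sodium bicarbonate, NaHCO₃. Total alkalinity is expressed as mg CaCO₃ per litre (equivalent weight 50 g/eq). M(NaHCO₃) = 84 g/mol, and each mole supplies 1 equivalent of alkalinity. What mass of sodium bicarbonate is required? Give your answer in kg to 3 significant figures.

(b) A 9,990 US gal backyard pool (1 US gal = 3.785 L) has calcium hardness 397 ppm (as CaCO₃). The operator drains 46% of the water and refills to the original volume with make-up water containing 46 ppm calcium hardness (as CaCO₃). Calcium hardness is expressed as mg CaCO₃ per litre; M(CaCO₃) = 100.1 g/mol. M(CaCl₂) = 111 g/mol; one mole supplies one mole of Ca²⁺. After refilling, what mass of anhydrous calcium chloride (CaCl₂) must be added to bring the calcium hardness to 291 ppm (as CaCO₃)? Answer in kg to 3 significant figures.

(a) 8.48 kg; (b) 2.33 kg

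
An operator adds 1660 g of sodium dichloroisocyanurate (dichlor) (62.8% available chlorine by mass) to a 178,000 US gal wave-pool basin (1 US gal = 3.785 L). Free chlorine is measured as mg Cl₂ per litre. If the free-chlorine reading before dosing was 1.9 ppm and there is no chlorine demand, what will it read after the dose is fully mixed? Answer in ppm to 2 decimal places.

Volume: 178,000 US gal × 3.785 L/gal = 673,730 L.
Available chlorine delivered: 1660 g × 0.628 = 1042 g as Cl₂.
Concentration rise: 1042 g / 673,730 L = 1.547 mg/L = 1.55 ppm.
Final FC: 1.9 + 1.55 = 3.45 ppm.

3.45 ppm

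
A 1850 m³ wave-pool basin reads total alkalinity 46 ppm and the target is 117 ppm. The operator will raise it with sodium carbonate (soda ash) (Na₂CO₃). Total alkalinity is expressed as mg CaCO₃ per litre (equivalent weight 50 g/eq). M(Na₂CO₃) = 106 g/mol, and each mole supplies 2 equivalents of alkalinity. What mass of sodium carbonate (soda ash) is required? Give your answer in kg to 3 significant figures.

Volume: 1850 m³ = 1,850,000 L.
Alkalinity to add: (117 − 46) = 71 mg/L as CaCO₃ × 1,850,000 L = 131,400 g as CaCO₃.
Equivalents: 131,400 g ÷ 50 g/eq = 2627 eq.
Each mole of Na₂CO₃ supplies 2 eq, so 2627 / 2 = 1314 mol.
Mass: 1314 mol × 106 g/mol = 139,200 g.

139 kg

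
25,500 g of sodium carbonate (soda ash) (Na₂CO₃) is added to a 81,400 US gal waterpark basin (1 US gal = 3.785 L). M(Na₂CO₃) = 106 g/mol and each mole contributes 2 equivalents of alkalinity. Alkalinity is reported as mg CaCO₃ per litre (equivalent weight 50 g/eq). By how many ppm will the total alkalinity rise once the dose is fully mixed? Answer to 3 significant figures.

Volume: 81,400 US gal × 3.785 L/gal = 308,099 L.
Moles of Na₂CO₃: 25,500 g ÷ 106 g/mol = 240.6 mol → 481.1 eq of alkalinity.
As CaCO₃: 481.1 eq × 50 g/eq = 24,060 g.
Rise: 24,060 g / 308,099 L × 1000 = 78.08 mg/L.

78.1 ppm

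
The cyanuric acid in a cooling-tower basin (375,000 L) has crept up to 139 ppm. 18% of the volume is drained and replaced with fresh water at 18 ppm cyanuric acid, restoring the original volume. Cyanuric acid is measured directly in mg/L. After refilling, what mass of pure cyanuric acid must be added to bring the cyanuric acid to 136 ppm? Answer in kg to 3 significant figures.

7.04 kg

After draining 18% and refilling: 139 × 0.82 + 18 × 0.18 = 117.22 ppm.
Deficit to target: 136 − 117.22 = 18.78 mg/L.
Mass: 18.78 mg/L × 375,000 L = 7042 g cyanuric acid.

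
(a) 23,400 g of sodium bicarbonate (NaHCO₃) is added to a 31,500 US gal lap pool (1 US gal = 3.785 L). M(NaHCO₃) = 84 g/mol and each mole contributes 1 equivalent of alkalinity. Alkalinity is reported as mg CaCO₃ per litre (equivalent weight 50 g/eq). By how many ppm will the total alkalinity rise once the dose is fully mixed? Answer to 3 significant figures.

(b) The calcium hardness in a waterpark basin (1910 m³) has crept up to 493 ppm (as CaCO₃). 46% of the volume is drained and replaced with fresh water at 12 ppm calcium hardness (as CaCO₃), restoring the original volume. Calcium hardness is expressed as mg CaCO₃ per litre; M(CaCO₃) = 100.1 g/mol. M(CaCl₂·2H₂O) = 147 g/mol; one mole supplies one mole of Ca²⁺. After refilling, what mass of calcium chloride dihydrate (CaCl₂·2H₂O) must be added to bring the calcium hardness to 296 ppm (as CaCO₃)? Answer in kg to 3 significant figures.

(a) Volume: 31,500 US gal × 3.785 L/gal = 119,228 L.
(a) Moles of NaHCO₃: 23,400 g ÷ 84 g/mol = 278.6 mol → 278.6 eq of alkalinity.
(a) As CaCO₃: 278.6 eq × 50 g/eq = 13,930 g.
(a) Rise: 13,930 g / 119,228 L × 1000 = 116.8 mg/L.

(b) Volume: 1910 m³ = 1,910,000 L.
(b) After draining 46% and refilling: 493 × 0.54 + 12 × 0.46 = 271.74 ppm.
(b) Deficit to target: 296 − 271.74 = 24.26 mg/L.
(b) As CaCO₃: 24.26 mg/L × 1,910,000 L = 46,340 g; ÷ 100.1 = 462.9 mol Ca²⁺.
(b) Mass: 462.9 × 147 = 68,050 g.

(a) 117 ppm; (b) 68.0 kg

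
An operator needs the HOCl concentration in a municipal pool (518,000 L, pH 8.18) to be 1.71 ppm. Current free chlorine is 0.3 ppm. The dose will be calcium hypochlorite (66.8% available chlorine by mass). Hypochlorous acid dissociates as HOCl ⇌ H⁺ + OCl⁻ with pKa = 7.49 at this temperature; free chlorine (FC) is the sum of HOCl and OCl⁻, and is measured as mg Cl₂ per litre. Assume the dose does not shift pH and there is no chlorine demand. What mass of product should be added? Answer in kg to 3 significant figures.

7.59 kg

[OCl⁻]/[HOCl] = 10^(pH − pKa) = 10^(8.18 − 7.49) = 4.898; fraction as HOCl = 1/(1 + 4.898) = 0.1696.
Free chlorine required for 1.71 ppm HOCl: 1.71 / 0.1696 = 10.09 ppm.
FC to add: 10.09 − 0.3 = 9.785 mg/L as Cl₂.
Cl₂ equivalent: 9.785 mg/L × 518,000 L = 5069 g.
Product at 66.8% available Cl: 5069 / 0.668 = 7588 g.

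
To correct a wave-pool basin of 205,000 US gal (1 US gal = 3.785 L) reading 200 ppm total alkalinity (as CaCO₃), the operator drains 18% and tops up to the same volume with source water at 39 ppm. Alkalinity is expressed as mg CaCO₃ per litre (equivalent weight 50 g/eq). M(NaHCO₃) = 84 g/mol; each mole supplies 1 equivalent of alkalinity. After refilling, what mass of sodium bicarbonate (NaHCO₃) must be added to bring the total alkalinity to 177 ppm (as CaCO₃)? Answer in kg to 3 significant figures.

7.80 kg

Volume: 205,000 US gal × 3.785 L/gal = 775,925 L.
After draining 18% and refilling: 200 × 0.82 + 39 × 0.18 = 171.02 ppm.
Deficit to target: 177 − 171.02 = 5.98 mg/L.
As CaCO₃: 5.98 mg/L × 775,925 L = 4640 g; ÷ 50 g/eq ÷ 1 = 92.8 mol NaHCO₃.
Mass: 92.8 × 84 = 7795 g.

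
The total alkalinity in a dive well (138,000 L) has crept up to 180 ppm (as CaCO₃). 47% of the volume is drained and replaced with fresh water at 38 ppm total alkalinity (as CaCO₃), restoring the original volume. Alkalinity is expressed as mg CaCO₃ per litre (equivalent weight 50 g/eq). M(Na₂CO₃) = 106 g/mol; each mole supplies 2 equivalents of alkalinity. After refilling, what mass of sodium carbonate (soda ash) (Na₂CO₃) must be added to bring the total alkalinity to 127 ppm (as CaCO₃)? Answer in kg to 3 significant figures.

2.01 kg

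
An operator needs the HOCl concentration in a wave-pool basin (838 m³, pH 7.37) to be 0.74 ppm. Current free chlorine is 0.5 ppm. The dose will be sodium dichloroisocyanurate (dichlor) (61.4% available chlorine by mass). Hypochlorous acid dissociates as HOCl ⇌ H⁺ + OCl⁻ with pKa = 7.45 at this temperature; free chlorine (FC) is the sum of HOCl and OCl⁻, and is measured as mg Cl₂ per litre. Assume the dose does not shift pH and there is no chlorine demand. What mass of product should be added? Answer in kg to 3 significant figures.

1.17 kg

Volume: 838 m³ = 838,000 L.
[OCl⁻]/[HOCl] = 10^(pH − pKa) = 10^(7.37 − 7.45) = 0.8318; fraction as HOCl = 1/(1 + 0.8318) = 0.5459.
Free chlorine required for 0.74 ppm HOCl: 0.74 / 0.5459 = 1.356 ppm.
FC to add: 1.356 − 0.5 = 0.8555 mg/L as Cl₂.
Cl₂ equivalent: 0.8555 mg/L × 838,000 L = 716.9 g.
Product at 61.4% available Cl: 716.9 / 0.614 = 1168 g.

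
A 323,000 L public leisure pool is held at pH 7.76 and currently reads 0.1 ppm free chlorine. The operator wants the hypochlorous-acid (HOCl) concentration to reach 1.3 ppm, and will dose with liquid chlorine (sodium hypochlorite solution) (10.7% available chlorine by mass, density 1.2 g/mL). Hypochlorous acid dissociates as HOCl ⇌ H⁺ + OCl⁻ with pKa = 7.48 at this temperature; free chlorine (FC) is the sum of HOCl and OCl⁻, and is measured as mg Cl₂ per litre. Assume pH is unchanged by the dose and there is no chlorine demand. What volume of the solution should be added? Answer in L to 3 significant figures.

9.25 L

[OCl⁻]/[HOCl] = 10^(pH − pKa) = 10^(7.76 − 7.48) = 1.905; fraction as HOCl = 1/(1 + 1.905) = 0.3442.
Free chlorine required for 1.3 ppm HOCl: 1.3 / 0.3442 = 3.777 ppm.
FC to add: 3.777 − 0.1 = 3.677 mg/L as Cl₂.
Cl₂ equivalent: 3.677 mg/L × 323,000 L = 1188 g.
Product at 10.7% available Cl: 1188 / 0.107 = 11,100 g.
Volume: 11,100 g ÷ 1.2 g/mL = 9250 mL.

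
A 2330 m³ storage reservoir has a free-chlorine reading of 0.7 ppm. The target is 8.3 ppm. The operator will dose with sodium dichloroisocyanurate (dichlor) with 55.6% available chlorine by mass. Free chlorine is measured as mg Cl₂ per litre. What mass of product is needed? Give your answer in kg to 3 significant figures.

31.8 kg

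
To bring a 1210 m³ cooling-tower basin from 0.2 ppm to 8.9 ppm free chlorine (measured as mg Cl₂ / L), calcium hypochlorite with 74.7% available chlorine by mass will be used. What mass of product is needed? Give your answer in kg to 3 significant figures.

Volume: 1210 m³ = 1,210,000 L.
Chlorine deficit: 8.9 − 0.2 = 8.7 ppm = 8.7 mg/L as Cl₂.
Cl₂ equivalent needed: 8.7 mg/L × 1,210,000 L = 10,530,000 mg = 10,530 g.
Product at 74.7% available chlorine: 10,530 / 0.747 = 14,090 g.

14.1 kg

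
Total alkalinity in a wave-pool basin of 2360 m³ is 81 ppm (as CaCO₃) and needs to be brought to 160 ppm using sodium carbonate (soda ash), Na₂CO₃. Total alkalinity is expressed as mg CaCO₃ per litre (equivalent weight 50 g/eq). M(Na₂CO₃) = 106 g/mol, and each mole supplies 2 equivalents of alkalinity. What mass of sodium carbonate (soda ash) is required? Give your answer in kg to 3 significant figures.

Volume: 2360 m³ = 2,360,000 L.
Alkalinity to add: (160 − 81) = 79 mg/L as CaCO₃ × 2,360,000 L = 186,400 g as CaCO₃.
Equivalents: 186,400 g ÷ 50 g/eq = 3729 eq.
Each mole of Na₂CO₃ supplies 2 eq, so 3729 / 2 = 1864 mol.
Mass: 1864 mol × 106 g/mol = 197,600 g.

198 kg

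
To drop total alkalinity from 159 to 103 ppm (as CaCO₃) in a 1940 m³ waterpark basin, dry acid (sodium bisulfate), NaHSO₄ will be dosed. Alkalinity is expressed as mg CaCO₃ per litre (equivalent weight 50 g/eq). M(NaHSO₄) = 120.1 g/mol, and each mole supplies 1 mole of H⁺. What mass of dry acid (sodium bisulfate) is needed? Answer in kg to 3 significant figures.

261 kg

Volume: 1940 m³ = 1,940,000 L.
Alkalinity to neutralize: (159 − 103) = 56 mg/L as CaCO₃ × 1,940,000 L = 108,600 g as CaCO₃.
Equivalents of H⁺ required: 108,600 ÷ 50 g/eq = 2173 eq = 2173 mol NaHSO₄.
Mass of NaHSO₄: 2173 × 120.1 = 261,000 g.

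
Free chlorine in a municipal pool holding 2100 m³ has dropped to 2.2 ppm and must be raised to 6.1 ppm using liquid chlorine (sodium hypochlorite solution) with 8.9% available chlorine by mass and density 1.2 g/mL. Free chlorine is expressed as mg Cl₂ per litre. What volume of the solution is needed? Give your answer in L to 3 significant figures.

Volume: 2100 m³ = 2,100,000 L.
Chlorine deficit: 6.1 − 2.2 = 3.9 ppm = 3.9 mg/L as Cl₂.
Cl₂ equivalent needed: 3.9 mg/L × 2,100,000 L = 8,190,000 mg = 8190 g.
Product at 8.9% available chlorine: 8190 / 0.089 = 92,020 g.
Volume at density 1.2 g/mL: 92,020 g ÷ 1.2 g/mL = 76,690 mL.

76.7 L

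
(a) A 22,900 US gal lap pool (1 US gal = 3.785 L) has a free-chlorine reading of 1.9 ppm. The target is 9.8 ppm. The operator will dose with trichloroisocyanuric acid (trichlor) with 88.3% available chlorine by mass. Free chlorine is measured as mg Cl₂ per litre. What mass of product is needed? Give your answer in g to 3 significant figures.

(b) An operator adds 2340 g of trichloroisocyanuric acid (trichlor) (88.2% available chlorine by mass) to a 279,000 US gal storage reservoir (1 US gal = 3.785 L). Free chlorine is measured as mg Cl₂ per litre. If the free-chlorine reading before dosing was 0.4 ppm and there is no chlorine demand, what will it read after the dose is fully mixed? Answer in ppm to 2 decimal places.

(a) Volume: 22,900 US gal × 3.785 L/gal = 86,676 L.
(a) Chlorine deficit: 9.8 − 1.9 = 7.9 ppm = 7.9 mg/L as Cl₂.
(a) Cl₂ equivalent needed: 7.9 mg/L × 86,676 L = 684,700 mg = 684.7 g.
(a) Product at 88.3% available chlorine: 684.7 / 0.883 = 775.5 g.

(b) Volume: 279,000 US gal × 3.785 L/gal = 1,056,015 L.
(b) Available chlorine delivered: 2340 g × 0.882 = 2064 g as Cl₂.
(b) Concentration rise: 2064 g / 1,056,015 L = 1.954 mg/L = 1.95 ppm.
(b) Final FC: 0.4 + 1.95 = 2.35 ppm.

(a) 775 g; (b) 2.35 ppm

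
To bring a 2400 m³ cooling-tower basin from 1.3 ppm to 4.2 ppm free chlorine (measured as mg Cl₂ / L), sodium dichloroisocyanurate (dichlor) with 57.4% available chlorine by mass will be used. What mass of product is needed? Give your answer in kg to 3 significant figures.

12.1 kg

Volume: 2400 m³ = 2,400,000 L.
Chlorine deficit: 4.2 − 1.3 = 2.9 ppm = 2.9 mg/L as Cl₂.
Cl₂ equivalent needed: 2.9 mg/L × 2,400,000 L = 6,960,000 mg = 6960 g.
Product at 57.4% available chlorine: 6960 / 0.574 = 12,130 g.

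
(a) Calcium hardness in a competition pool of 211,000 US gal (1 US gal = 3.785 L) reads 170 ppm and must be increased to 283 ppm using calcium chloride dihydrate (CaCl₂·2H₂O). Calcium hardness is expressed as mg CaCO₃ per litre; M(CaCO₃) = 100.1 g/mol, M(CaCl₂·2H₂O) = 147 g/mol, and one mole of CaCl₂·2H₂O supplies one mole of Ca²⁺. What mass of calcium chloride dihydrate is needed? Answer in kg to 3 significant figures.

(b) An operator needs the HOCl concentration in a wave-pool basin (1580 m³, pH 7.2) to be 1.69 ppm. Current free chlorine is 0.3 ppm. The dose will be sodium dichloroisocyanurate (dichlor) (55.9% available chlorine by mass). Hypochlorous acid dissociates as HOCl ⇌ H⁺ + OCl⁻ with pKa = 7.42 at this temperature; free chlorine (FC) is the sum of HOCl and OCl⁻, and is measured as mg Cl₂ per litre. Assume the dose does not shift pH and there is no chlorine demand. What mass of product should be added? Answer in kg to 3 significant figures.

(a) Volume: 211,000 US gal × 3.785 L/gal = 798,635 L.
(a) Hardness to add: (283 − 170) = 113 mg/L as CaCO₃ × 798,635 L = 90,250 g as CaCO₃.
(a) Moles of Ca²⁺ (1 mol Ca²⁺ ≡ 1 mol CaCO₃): 90,250 / 100.1 g/mol = 901.6 mol.
(a) Mass of CaCl₂·2H₂O: 901.6 × 147 = 132,500 g.

(b) Volume: 1580 m³ = 1,580,000 L.
(b) [OCl⁻]/[HOCl] = 10^(pH − pKa) = 10^(7.2 − 7.42) = 0.6026; fraction as HOCl = 1/(1 + 0.6026) = 0.624.
(b) Free chlorine required for 1.69 ppm HOCl: 1.69 / 0.624 = 2.708 ppm.
(b) FC to add: 2.708 − 0.3 = 2.408 mg/L as Cl₂.
(b) Cl₂ equivalent: 2.408 mg/L × 1,580,000 L = 3805 g.
(b) Product at 55.9% available Cl: 3805 / 0.559 = 6807 g.

(a) 133 kg; (b) 6.81 kg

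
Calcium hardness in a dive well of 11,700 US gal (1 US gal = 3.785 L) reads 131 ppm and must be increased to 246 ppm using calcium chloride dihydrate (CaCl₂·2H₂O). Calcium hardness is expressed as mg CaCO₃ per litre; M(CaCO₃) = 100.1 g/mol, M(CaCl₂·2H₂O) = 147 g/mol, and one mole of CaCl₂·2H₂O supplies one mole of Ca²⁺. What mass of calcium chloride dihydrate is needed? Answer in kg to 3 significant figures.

Volume: 11,700 US gal × 3.785 L/gal = 44,284 L.
Hardness to add: (246 − 131) = 115 mg/L as CaCO₃ × 44,284 L = 5093 g as CaCO₃.
Moles of Ca²⁺ (1 mol Ca²⁺ ≡ 1 mol CaCO₃): 5093 / 100.1 g/mol = 50.88 mol.
Mass of CaCl₂·2H₂O: 50.88 × 147 = 7479 g.

7.48 kg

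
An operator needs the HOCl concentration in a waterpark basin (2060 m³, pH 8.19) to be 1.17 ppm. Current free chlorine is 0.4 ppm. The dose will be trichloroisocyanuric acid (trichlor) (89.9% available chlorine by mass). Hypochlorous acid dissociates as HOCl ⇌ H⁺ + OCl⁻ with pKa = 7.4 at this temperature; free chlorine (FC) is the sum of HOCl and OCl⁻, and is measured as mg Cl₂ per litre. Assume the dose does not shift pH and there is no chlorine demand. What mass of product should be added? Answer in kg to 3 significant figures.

Volume: 2060 m³ = 2,060,000 L.
[OCl⁻]/[HOCl] = 10^(pH − pKa) = 10^(8.19 − 7.4) = 6.166; fraction as HOCl = 1/(1 + 6.166) = 0.1395.
Free chlorine required for 1.17 ppm HOCl: 1.17 / 0.1395 = 8.384 ppm.
FC to add: 8.384 − 0.4 = 7.984 mg/L as Cl₂.
Cl₂ equivalent: 7.984 mg/L × 2,060,000 L = 16,450 g.
Product at 89.9% available Cl: 16,450 / 0.899 = 18,300 g.

18.3 kg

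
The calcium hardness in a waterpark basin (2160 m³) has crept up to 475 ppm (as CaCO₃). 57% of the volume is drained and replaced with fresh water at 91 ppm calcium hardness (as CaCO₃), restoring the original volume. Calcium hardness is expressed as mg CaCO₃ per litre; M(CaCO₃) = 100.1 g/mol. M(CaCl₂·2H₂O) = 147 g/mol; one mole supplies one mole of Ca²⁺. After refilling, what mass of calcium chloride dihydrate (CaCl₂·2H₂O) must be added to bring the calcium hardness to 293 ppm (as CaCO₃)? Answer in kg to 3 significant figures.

117 kg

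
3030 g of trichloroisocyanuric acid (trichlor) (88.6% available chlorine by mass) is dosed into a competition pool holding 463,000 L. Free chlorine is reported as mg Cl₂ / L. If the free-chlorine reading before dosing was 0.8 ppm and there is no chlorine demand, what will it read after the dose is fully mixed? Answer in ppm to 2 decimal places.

Available chlorine delivered: 3030 g × 0.886 = 2685 g as Cl₂.
Concentration rise: 2685 g / 463,000 L = 5.798 mg/L = 5.80 ppm.
Final FC: 0.8 + 5.80 = 6.60 ppm.

6.60 ppm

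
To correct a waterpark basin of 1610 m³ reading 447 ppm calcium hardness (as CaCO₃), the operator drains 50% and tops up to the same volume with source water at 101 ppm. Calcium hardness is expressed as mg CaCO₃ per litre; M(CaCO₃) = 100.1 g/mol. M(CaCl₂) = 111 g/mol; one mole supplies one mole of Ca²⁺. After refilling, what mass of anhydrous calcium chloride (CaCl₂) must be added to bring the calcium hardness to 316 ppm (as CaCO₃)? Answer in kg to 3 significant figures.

Volume: 1610 m³ = 1,610,000 L.
After draining 50% and refilling: 447 × 0.50 + 101 × 0.50 = 274 ppm.
Deficit to target: 316 − 274 = 42 mg/L.
As CaCO₃: 42 mg/L × 1,610,000 L = 67,620 g; ÷ 100.1 = 675.5 mol Ca²⁺.
Mass: 675.5 × 111 = 74,980 g.

75.0 kg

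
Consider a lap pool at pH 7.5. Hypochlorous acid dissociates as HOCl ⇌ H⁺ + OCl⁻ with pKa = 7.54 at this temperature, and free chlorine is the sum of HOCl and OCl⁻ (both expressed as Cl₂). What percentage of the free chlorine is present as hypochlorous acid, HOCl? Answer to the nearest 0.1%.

[OCl⁻]/[HOCl] = 10^(pH − pKa) = 10^(7.5 − 7.54) = 10^-0.04 = 0.912.
Fraction as HOCl = 1 / (1 + 0.912) = 0.523.

52.3%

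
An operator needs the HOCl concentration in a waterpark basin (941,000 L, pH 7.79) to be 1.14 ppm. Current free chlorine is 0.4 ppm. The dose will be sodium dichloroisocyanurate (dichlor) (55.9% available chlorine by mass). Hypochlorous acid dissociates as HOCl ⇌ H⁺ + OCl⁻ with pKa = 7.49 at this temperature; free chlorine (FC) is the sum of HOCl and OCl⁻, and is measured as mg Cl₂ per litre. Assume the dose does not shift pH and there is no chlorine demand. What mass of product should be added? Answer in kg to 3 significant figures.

[OCl⁻]/[HOCl] = 10^(pH − pKa) = 10^(7.79 − 7.49) = 1.995; fraction as HOCl = 1/(1 + 1.995) = 0.3339.
Free chlorine required for 1.14 ppm HOCl: 1.14 / 0.3339 = 3.415 ppm.
FC to add: 3.415 − 0.4 = 3.015 mg/L as Cl₂.
Cl₂ equivalent: 3.015 mg/L × 941,000 L = 2837 g.
Product at 55.9% available Cl: 2837 / 0.559 = 5075 g.

5.07 kg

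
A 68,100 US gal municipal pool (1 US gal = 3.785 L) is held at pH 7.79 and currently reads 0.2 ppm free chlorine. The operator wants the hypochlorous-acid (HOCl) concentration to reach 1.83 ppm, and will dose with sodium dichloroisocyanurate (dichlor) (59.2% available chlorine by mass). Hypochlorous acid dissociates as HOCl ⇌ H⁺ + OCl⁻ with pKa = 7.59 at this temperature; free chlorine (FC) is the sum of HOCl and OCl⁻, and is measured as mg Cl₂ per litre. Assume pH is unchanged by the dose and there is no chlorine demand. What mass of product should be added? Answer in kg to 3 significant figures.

Volume: 68,100 US gal × 3.785 L/gal = 257,758 L.
[OCl⁻]/[HOCl] = 10^(pH − pKa) = 10^(7.79 − 7.59) = 1.585; fraction as HOCl = 1/(1 + 1.585) = 0.3869.
Free chlorine required for 1.83 ppm HOCl: 1.83 / 0.3869 = 4.73 ppm.
FC to add: 4.73 − 0.2 = 4.53 mg/L as Cl₂.
Cl₂ equivalent: 4.53 mg/L × 257,758 L = 1168 g.
Product at 59.2% available Cl: 1168 / 0.592 = 1973 g.

1.97 kg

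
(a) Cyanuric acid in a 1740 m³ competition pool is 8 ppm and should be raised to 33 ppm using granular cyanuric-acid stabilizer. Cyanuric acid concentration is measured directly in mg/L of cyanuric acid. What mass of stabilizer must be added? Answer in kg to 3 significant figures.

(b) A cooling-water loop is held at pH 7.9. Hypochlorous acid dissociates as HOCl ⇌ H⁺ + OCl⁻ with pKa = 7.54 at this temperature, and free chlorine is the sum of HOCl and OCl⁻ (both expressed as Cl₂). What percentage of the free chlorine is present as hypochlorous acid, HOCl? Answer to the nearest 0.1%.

(a) 43.5 kg; (b) 30.4%

(a) Volume: 1740 m³ = 1,740,000 L.
(a) CYA to add: (33 − 8) = 25 mg/L × 1,740,000 L = 43,500 g cyanuric acid.

(b) [OCl⁻]/[HOCl] = 10^(pH − pKa) = 10^(7.9 − 7.54) = 10^0.36 = 2.291.
(b) Fraction as HOCl = 1 / (1 + 2.291) = 0.3039.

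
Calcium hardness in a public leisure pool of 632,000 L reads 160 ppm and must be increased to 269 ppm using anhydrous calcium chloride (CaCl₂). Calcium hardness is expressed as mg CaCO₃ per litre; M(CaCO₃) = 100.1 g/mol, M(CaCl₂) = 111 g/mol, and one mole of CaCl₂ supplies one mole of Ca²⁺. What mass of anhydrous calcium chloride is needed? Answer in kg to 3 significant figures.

Hardness to add: (269 − 160) = 109 mg/L as CaCO₃ × 632,000 L = 68,890 g as CaCO₃.
Moles of Ca²⁺ (1 mol Ca²⁺ ≡ 1 mol CaCO₃): 68,890 / 100.1 g/mol = 688.2 mol.
Mass of CaCl₂: 688.2 × 111 = 76,390 g.

76.4 kg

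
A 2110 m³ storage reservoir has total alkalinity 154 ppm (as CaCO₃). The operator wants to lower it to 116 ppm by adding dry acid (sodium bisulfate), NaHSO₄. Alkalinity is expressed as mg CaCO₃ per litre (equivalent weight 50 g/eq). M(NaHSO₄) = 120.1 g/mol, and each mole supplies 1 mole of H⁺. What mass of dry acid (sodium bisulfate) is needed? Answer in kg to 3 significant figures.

193 kg

Volume: 2110 m³ = 2,110,000 L.
Alkalinity to neutralize: (154 − 116) = 38 mg/L as CaCO₃ × 2,110,000 L = 80,180 g as CaCO₃.
Equivalents of H⁺ required: 80,180 ÷ 50 g/eq = 1604 eq = 1604 mol NaHSO₄.
Mass of NaHSO₄: 1604 × 120.1 = 192,600 g.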